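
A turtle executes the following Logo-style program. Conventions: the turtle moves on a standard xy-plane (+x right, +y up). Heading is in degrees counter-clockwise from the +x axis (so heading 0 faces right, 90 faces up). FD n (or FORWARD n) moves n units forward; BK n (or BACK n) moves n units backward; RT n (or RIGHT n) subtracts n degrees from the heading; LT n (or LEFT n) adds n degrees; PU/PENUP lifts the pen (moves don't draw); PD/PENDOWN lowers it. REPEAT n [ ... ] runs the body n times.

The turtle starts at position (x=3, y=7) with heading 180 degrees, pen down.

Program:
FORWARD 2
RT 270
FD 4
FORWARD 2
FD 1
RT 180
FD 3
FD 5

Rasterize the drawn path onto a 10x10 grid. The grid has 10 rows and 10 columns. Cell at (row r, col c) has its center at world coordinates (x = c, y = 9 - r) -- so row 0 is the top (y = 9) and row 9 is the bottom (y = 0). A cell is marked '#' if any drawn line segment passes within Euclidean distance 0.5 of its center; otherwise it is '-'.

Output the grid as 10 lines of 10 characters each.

Segment 0: (3,7) -> (1,7)
Segment 1: (1,7) -> (1,3)
Segment 2: (1,3) -> (1,1)
Segment 3: (1,1) -> (1,0)
Segment 4: (1,0) -> (1,3)
Segment 5: (1,3) -> (1,8)

Answer: ----------
-#--------
-###------
-#--------
-#--------
-#--------
-#--------
-#--------
-#--------
-#--------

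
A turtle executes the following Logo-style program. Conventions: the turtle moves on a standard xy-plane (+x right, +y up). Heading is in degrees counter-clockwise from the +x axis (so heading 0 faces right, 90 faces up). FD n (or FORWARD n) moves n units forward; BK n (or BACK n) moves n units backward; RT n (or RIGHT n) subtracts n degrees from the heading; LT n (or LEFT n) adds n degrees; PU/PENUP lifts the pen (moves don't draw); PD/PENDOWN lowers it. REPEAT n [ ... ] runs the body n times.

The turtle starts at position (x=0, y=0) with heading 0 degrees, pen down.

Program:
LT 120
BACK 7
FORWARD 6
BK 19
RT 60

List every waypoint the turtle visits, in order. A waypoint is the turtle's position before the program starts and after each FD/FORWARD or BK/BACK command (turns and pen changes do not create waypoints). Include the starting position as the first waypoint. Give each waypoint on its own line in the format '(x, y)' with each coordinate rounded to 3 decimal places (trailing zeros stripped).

Answer: (0, 0)
(3.5, -6.062)
(0.5, -0.866)
(10, -17.321)

Derivation:
Executing turtle program step by step:
Start: pos=(0,0), heading=0, pen down
LT 120: heading 0 -> 120
BK 7: (0,0) -> (3.5,-6.062) [heading=120, draw]
FD 6: (3.5,-6.062) -> (0.5,-0.866) [heading=120, draw]
BK 19: (0.5,-0.866) -> (10,-17.321) [heading=120, draw]
RT 60: heading 120 -> 60
Final: pos=(10,-17.321), heading=60, 3 segment(s) drawn
Waypoints (4 total):
(0, 0)
(3.5, -6.062)
(0.5, -0.866)
(10, -17.321)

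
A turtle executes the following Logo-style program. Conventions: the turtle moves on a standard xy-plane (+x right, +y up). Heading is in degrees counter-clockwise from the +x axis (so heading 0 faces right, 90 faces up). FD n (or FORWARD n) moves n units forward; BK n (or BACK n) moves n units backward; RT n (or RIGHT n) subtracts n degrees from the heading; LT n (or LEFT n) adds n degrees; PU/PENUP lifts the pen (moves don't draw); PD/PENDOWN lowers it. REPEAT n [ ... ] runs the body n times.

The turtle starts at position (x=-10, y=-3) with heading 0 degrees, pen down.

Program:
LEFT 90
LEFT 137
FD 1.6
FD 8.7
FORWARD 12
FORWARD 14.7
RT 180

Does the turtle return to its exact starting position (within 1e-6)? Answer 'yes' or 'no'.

Executing turtle program step by step:
Start: pos=(-10,-3), heading=0, pen down
LT 90: heading 0 -> 90
LT 137: heading 90 -> 227
FD 1.6: (-10,-3) -> (-11.091,-4.17) [heading=227, draw]
FD 8.7: (-11.091,-4.17) -> (-17.025,-10.533) [heading=227, draw]
FD 12: (-17.025,-10.533) -> (-25.209,-19.309) [heading=227, draw]
FD 14.7: (-25.209,-19.309) -> (-35.234,-30.06) [heading=227, draw]
RT 180: heading 227 -> 47
Final: pos=(-35.234,-30.06), heading=47, 4 segment(s) drawn

Start position: (-10, -3)
Final position: (-35.234, -30.06)
Distance = 37; >= 1e-6 -> NOT closed

Answer: no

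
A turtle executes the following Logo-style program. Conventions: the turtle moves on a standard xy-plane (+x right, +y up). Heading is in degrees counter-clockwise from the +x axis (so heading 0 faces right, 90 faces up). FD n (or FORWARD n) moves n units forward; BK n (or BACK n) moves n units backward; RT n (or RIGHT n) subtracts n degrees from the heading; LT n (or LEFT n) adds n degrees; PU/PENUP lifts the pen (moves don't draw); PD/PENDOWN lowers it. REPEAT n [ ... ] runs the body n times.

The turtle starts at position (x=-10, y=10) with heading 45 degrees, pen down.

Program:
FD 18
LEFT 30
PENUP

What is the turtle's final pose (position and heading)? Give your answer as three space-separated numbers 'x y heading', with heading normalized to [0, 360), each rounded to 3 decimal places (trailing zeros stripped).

Executing turtle program step by step:
Start: pos=(-10,10), heading=45, pen down
FD 18: (-10,10) -> (2.728,22.728) [heading=45, draw]
LT 30: heading 45 -> 75
PU: pen up
Final: pos=(2.728,22.728), heading=75, 1 segment(s) drawn

Answer: 2.728 22.728 75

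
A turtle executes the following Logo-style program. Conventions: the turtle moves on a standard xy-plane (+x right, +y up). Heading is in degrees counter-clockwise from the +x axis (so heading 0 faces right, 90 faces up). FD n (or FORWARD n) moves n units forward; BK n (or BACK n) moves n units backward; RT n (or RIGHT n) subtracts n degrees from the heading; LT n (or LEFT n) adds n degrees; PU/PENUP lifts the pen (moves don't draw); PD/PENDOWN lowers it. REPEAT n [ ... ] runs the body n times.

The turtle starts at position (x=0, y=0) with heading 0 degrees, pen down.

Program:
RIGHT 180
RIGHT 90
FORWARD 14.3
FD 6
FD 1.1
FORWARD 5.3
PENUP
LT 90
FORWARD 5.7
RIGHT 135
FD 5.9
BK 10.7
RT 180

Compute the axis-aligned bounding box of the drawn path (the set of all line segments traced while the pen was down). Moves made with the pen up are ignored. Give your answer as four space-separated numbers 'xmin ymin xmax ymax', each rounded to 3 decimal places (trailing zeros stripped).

Answer: 0 0 0 26.7

Derivation:
Executing turtle program step by step:
Start: pos=(0,0), heading=0, pen down
RT 180: heading 0 -> 180
RT 90: heading 180 -> 90
FD 14.3: (0,0) -> (0,14.3) [heading=90, draw]
FD 6: (0,14.3) -> (0,20.3) [heading=90, draw]
FD 1.1: (0,20.3) -> (0,21.4) [heading=90, draw]
FD 5.3: (0,21.4) -> (0,26.7) [heading=90, draw]
PU: pen up
LT 90: heading 90 -> 180
FD 5.7: (0,26.7) -> (-5.7,26.7) [heading=180, move]
RT 135: heading 180 -> 45
FD 5.9: (-5.7,26.7) -> (-1.528,30.872) [heading=45, move]
BK 10.7: (-1.528,30.872) -> (-9.094,23.306) [heading=45, move]
RT 180: heading 45 -> 225
Final: pos=(-9.094,23.306), heading=225, 4 segment(s) drawn

Segment endpoints: x in {0, 0, 0, 0, 0}, y in {0, 14.3, 20.3, 21.4, 26.7}
xmin=0, ymin=0, xmax=0, ymax=26.7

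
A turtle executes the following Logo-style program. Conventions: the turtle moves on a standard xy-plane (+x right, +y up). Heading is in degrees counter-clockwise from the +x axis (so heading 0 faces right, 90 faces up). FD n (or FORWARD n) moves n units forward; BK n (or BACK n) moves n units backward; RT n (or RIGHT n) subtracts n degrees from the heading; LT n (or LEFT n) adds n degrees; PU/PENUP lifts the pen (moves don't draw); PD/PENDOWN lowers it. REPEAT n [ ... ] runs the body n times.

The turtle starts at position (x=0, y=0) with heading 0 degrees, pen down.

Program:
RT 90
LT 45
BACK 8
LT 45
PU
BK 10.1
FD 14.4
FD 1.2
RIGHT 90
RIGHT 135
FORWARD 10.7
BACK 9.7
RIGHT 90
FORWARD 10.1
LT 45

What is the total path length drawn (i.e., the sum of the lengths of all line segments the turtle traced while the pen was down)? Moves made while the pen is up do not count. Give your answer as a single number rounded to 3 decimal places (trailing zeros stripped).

Answer: 8

Derivation:
Executing turtle program step by step:
Start: pos=(0,0), heading=0, pen down
RT 90: heading 0 -> 270
LT 45: heading 270 -> 315
BK 8: (0,0) -> (-5.657,5.657) [heading=315, draw]
LT 45: heading 315 -> 0
PU: pen up
BK 10.1: (-5.657,5.657) -> (-15.757,5.657) [heading=0, move]
FD 14.4: (-15.757,5.657) -> (-1.357,5.657) [heading=0, move]
FD 1.2: (-1.357,5.657) -> (-0.157,5.657) [heading=0, move]
RT 90: heading 0 -> 270
RT 135: heading 270 -> 135
FD 10.7: (-0.157,5.657) -> (-7.723,13.223) [heading=135, move]
BK 9.7: (-7.723,13.223) -> (-0.864,6.364) [heading=135, move]
RT 90: heading 135 -> 45
FD 10.1: (-0.864,6.364) -> (6.278,13.506) [heading=45, move]
LT 45: heading 45 -> 90
Final: pos=(6.278,13.506), heading=90, 1 segment(s) drawn

Segment lengths:
  seg 1: (0,0) -> (-5.657,5.657), length = 8
Total = 8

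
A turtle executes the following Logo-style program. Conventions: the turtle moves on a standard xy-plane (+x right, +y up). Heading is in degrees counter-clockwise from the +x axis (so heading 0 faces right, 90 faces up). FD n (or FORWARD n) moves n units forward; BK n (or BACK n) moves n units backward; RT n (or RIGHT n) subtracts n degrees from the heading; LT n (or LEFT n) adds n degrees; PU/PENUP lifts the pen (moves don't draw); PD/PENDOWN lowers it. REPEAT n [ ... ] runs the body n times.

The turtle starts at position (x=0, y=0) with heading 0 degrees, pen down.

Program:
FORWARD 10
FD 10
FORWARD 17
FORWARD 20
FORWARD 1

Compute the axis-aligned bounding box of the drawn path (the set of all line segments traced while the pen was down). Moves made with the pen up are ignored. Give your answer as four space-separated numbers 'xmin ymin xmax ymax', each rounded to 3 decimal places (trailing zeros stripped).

Executing turtle program step by step:
Start: pos=(0,0), heading=0, pen down
FD 10: (0,0) -> (10,0) [heading=0, draw]
FD 10: (10,0) -> (20,0) [heading=0, draw]
FD 17: (20,0) -> (37,0) [heading=0, draw]
FD 20: (37,0) -> (57,0) [heading=0, draw]
FD 1: (57,0) -> (58,0) [heading=0, draw]
Final: pos=(58,0), heading=0, 5 segment(s) drawn

Segment endpoints: x in {0, 10, 20, 37, 57, 58}, y in {0}
xmin=0, ymin=0, xmax=58, ymax=0

Answer: 0 0 58 0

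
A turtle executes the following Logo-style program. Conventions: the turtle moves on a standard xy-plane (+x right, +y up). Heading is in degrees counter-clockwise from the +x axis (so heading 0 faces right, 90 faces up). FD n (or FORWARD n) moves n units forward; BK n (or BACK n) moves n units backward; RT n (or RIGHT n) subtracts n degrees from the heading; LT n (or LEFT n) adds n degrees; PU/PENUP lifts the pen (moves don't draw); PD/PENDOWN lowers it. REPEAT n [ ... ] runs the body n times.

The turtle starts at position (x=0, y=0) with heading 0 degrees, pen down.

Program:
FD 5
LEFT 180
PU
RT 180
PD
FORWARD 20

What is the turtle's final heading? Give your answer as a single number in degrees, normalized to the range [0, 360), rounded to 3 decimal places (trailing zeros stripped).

Executing turtle program step by step:
Start: pos=(0,0), heading=0, pen down
FD 5: (0,0) -> (5,0) [heading=0, draw]
LT 180: heading 0 -> 180
PU: pen up
RT 180: heading 180 -> 0
PD: pen down
FD 20: (5,0) -> (25,0) [heading=0, draw]
Final: pos=(25,0), heading=0, 2 segment(s) drawn

Answer: 0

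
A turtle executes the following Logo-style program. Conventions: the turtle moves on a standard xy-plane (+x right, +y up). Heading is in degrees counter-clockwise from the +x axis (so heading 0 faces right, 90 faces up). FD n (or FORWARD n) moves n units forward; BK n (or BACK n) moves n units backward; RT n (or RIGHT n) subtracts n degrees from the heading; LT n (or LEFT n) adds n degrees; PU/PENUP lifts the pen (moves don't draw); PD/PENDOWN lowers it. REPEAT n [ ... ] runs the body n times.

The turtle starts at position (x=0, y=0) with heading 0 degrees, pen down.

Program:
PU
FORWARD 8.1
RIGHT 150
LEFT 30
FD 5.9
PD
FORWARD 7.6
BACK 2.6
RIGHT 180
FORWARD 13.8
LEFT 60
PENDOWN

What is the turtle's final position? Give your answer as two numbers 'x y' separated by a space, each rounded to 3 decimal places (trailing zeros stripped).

Executing turtle program step by step:
Start: pos=(0,0), heading=0, pen down
PU: pen up
FD 8.1: (0,0) -> (8.1,0) [heading=0, move]
RT 150: heading 0 -> 210
LT 30: heading 210 -> 240
FD 5.9: (8.1,0) -> (5.15,-5.11) [heading=240, move]
PD: pen down
FD 7.6: (5.15,-5.11) -> (1.35,-11.691) [heading=240, draw]
BK 2.6: (1.35,-11.691) -> (2.65,-9.44) [heading=240, draw]
RT 180: heading 240 -> 60
FD 13.8: (2.65,-9.44) -> (9.55,2.511) [heading=60, draw]
LT 60: heading 60 -> 120
PD: pen down
Final: pos=(9.55,2.511), heading=120, 3 segment(s) drawn

Answer: 9.55 2.511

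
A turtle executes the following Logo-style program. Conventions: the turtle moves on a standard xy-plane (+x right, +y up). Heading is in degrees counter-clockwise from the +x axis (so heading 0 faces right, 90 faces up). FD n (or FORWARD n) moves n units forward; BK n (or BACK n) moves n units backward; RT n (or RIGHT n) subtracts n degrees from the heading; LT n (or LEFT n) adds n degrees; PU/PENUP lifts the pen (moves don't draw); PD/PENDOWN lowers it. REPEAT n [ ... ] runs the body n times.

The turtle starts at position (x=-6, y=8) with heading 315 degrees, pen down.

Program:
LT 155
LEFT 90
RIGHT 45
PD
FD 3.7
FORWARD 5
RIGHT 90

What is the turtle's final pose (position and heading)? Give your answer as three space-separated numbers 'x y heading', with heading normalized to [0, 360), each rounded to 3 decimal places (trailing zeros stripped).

Executing turtle program step by step:
Start: pos=(-6,8), heading=315, pen down
LT 155: heading 315 -> 110
LT 90: heading 110 -> 200
RT 45: heading 200 -> 155
PD: pen down
FD 3.7: (-6,8) -> (-9.353,9.564) [heading=155, draw]
FD 5: (-9.353,9.564) -> (-13.885,11.677) [heading=155, draw]
RT 90: heading 155 -> 65
Final: pos=(-13.885,11.677), heading=65, 2 segment(s) drawn

Answer: -13.885 11.677 65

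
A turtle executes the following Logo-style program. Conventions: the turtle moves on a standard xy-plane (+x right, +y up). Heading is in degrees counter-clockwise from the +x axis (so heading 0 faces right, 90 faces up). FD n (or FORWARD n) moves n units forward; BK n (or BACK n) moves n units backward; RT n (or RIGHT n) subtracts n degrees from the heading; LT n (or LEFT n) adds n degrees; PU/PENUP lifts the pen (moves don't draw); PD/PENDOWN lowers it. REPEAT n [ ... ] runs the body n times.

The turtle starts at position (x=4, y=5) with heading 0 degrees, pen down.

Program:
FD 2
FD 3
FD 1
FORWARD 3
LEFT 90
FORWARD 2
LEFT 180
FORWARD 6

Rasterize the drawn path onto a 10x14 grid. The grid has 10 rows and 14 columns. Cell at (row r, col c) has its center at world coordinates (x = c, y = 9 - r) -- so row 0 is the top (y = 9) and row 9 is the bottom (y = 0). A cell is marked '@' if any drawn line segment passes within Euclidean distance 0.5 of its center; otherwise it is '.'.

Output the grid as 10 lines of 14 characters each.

Answer: ..............
..............
.............@
.............@
....@@@@@@@@@@
.............@
.............@
.............@
.............@
..............

Derivation:
Segment 0: (4,5) -> (6,5)
Segment 1: (6,5) -> (9,5)
Segment 2: (9,5) -> (10,5)
Segment 3: (10,5) -> (13,5)
Segment 4: (13,5) -> (13,7)
Segment 5: (13,7) -> (13,1)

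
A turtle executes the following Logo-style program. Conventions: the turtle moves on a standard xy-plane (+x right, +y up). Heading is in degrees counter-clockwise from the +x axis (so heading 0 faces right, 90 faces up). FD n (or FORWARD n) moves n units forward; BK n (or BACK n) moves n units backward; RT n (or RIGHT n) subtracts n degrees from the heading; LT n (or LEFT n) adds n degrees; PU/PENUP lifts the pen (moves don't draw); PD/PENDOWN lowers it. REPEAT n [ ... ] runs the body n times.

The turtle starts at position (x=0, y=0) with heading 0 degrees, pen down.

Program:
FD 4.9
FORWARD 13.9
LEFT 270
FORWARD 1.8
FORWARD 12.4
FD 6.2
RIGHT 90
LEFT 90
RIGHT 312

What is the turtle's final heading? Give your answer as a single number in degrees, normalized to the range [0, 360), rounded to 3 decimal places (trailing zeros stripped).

Executing turtle program step by step:
Start: pos=(0,0), heading=0, pen down
FD 4.9: (0,0) -> (4.9,0) [heading=0, draw]
FD 13.9: (4.9,0) -> (18.8,0) [heading=0, draw]
LT 270: heading 0 -> 270
FD 1.8: (18.8,0) -> (18.8,-1.8) [heading=270, draw]
FD 12.4: (18.8,-1.8) -> (18.8,-14.2) [heading=270, draw]
FD 6.2: (18.8,-14.2) -> (18.8,-20.4) [heading=270, draw]
RT 90: heading 270 -> 180
LT 90: heading 180 -> 270
RT 312: heading 270 -> 318
Final: pos=(18.8,-20.4), heading=318, 5 segment(s) drawn

Answer: 318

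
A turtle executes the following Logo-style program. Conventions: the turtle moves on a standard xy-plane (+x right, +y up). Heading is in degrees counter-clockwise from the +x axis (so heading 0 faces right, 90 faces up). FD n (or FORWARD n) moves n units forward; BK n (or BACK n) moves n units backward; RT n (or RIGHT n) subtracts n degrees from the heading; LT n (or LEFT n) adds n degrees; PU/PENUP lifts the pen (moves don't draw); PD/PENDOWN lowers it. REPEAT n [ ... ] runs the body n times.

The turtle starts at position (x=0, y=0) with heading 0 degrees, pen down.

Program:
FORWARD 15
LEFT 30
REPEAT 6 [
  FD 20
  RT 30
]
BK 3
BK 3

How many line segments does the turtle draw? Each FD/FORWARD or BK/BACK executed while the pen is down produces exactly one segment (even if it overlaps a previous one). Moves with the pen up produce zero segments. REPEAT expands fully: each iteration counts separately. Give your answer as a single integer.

Executing turtle program step by step:
Start: pos=(0,0), heading=0, pen down
FD 15: (0,0) -> (15,0) [heading=0, draw]
LT 30: heading 0 -> 30
REPEAT 6 [
  -- iteration 1/6 --
  FD 20: (15,0) -> (32.321,10) [heading=30, draw]
  RT 30: heading 30 -> 0
  -- iteration 2/6 --
  FD 20: (32.321,10) -> (52.321,10) [heading=0, draw]
  RT 30: heading 0 -> 330
  -- iteration 3/6 --
  FD 20: (52.321,10) -> (69.641,0) [heading=330, draw]
  RT 30: heading 330 -> 300
  -- iteration 4/6 --
  FD 20: (69.641,0) -> (79.641,-17.321) [heading=300, draw]
  RT 30: heading 300 -> 270
  -- iteration 5/6 --
  FD 20: (79.641,-17.321) -> (79.641,-37.321) [heading=270, draw]
  RT 30: heading 270 -> 240
  -- iteration 6/6 --
  FD 20: (79.641,-37.321) -> (69.641,-54.641) [heading=240, draw]
  RT 30: heading 240 -> 210
]
BK 3: (69.641,-54.641) -> (72.239,-53.141) [heading=210, draw]
BK 3: (72.239,-53.141) -> (74.837,-51.641) [heading=210, draw]
Final: pos=(74.837,-51.641), heading=210, 9 segment(s) drawn
Segments drawn: 9

Answer: 9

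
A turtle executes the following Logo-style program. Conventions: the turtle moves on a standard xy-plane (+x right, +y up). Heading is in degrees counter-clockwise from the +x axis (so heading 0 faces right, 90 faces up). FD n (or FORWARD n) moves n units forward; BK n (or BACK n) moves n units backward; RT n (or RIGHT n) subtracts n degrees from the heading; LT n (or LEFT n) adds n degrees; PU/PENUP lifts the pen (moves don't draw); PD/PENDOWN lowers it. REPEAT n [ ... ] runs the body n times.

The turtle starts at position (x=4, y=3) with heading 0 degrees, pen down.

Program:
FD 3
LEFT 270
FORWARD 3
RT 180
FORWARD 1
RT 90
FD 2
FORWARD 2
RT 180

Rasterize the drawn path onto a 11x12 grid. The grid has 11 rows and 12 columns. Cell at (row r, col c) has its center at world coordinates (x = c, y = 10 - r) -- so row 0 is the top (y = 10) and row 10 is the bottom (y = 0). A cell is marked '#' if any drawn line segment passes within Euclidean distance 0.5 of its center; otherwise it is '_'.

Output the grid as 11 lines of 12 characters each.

Answer: ____________
____________
____________
____________
____________
____________
____________
____####____
_______#____
_______#####
_______#____

Derivation:
Segment 0: (4,3) -> (7,3)
Segment 1: (7,3) -> (7,0)
Segment 2: (7,0) -> (7,1)
Segment 3: (7,1) -> (9,1)
Segment 4: (9,1) -> (11,1)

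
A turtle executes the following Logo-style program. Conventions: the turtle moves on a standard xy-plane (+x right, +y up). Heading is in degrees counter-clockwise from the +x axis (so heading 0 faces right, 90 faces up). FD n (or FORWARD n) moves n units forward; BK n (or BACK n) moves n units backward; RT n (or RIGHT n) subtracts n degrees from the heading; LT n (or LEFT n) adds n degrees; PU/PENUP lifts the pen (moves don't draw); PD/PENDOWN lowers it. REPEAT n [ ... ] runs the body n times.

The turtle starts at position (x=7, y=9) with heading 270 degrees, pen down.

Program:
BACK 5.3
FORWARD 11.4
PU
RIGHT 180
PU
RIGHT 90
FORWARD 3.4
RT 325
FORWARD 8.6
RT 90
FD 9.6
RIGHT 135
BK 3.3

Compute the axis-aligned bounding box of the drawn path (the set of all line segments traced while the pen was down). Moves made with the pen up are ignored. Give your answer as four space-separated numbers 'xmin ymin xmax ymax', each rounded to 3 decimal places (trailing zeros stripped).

Answer: 7 2.9 7 14.3

Derivation:
Executing turtle program step by step:
Start: pos=(7,9), heading=270, pen down
BK 5.3: (7,9) -> (7,14.3) [heading=270, draw]
FD 11.4: (7,14.3) -> (7,2.9) [heading=270, draw]
PU: pen up
RT 180: heading 270 -> 90
PU: pen up
RT 90: heading 90 -> 0
FD 3.4: (7,2.9) -> (10.4,2.9) [heading=0, move]
RT 325: heading 0 -> 35
FD 8.6: (10.4,2.9) -> (17.445,7.833) [heading=35, move]
RT 90: heading 35 -> 305
FD 9.6: (17.445,7.833) -> (22.951,-0.031) [heading=305, move]
RT 135: heading 305 -> 170
BK 3.3: (22.951,-0.031) -> (26.201,-0.604) [heading=170, move]
Final: pos=(26.201,-0.604), heading=170, 2 segment(s) drawn

Segment endpoints: x in {7, 7, 7}, y in {2.9, 9, 14.3}
xmin=7, ymin=2.9, xmax=7, ymax=14.3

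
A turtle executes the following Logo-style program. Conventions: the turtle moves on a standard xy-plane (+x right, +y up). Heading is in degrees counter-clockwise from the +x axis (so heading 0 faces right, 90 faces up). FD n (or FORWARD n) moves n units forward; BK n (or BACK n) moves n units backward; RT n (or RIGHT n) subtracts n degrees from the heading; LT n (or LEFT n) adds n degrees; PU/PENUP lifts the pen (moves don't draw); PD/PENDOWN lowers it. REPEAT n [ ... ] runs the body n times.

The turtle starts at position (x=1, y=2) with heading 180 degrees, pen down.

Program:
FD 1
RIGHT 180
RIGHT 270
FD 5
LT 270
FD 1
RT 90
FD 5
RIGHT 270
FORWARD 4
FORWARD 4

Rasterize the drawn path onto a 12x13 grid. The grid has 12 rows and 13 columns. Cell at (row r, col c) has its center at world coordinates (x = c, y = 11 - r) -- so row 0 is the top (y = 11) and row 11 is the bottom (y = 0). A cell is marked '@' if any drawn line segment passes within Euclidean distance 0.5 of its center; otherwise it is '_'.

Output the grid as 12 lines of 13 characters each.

Answer: _____________
_____________
_____________
_____________
@@___________
@@___________
@@___________
@@___________
@@___________
@@@@@@@@@@___
_____________
_____________

Derivation:
Segment 0: (1,2) -> (0,2)
Segment 1: (0,2) -> (-0,7)
Segment 2: (-0,7) -> (1,7)
Segment 3: (1,7) -> (1,2)
Segment 4: (1,2) -> (5,2)
Segment 5: (5,2) -> (9,2)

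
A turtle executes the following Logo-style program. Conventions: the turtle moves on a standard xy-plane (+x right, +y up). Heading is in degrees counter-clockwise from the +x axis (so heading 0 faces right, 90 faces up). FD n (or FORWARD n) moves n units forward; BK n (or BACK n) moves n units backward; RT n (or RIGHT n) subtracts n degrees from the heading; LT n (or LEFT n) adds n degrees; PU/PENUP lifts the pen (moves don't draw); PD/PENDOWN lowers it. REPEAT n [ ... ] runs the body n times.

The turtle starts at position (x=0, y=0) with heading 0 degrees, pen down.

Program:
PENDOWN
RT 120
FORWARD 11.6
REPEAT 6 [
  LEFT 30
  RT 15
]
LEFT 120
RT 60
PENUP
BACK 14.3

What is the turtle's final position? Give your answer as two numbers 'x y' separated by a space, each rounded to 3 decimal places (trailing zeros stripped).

Executing turtle program step by step:
Start: pos=(0,0), heading=0, pen down
PD: pen down
RT 120: heading 0 -> 240
FD 11.6: (0,0) -> (-5.8,-10.046) [heading=240, draw]
REPEAT 6 [
  -- iteration 1/6 --
  LT 30: heading 240 -> 270
  RT 15: heading 270 -> 255
  -- iteration 2/6 --
  LT 30: heading 255 -> 285
  RT 15: heading 285 -> 270
  -- iteration 3/6 --
  LT 30: heading 270 -> 300
  RT 15: heading 300 -> 285
  -- iteration 4/6 --
  LT 30: heading 285 -> 315
  RT 15: heading 315 -> 300
  -- iteration 5/6 --
  LT 30: heading 300 -> 330
  RT 15: heading 330 -> 315
  -- iteration 6/6 --
  LT 30: heading 315 -> 345
  RT 15: heading 345 -> 330
]
LT 120: heading 330 -> 90
RT 60: heading 90 -> 30
PU: pen up
BK 14.3: (-5.8,-10.046) -> (-18.184,-17.196) [heading=30, move]
Final: pos=(-18.184,-17.196), heading=30, 1 segment(s) drawn

Answer: -18.184 -17.196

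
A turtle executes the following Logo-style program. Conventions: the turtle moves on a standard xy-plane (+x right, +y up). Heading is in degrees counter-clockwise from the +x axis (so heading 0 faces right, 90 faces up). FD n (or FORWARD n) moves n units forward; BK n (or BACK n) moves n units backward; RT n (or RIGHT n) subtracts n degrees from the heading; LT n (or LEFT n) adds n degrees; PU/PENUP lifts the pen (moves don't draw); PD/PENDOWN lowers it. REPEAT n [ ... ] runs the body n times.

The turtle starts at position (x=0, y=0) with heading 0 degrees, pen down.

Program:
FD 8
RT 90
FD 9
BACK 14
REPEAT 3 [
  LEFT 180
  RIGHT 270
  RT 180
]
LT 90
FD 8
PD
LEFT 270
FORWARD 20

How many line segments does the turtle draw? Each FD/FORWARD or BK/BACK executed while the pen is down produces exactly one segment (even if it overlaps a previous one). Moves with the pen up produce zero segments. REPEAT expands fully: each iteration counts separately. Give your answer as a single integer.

Answer: 5

Derivation:
Executing turtle program step by step:
Start: pos=(0,0), heading=0, pen down
FD 8: (0,0) -> (8,0) [heading=0, draw]
RT 90: heading 0 -> 270
FD 9: (8,0) -> (8,-9) [heading=270, draw]
BK 14: (8,-9) -> (8,5) [heading=270, draw]
REPEAT 3 [
  -- iteration 1/3 --
  LT 180: heading 270 -> 90
  RT 270: heading 90 -> 180
  RT 180: heading 180 -> 0
  -- iteration 2/3 --
  LT 180: heading 0 -> 180
  RT 270: heading 180 -> 270
  RT 180: heading 270 -> 90
  -- iteration 3/3 --
  LT 180: heading 90 -> 270
  RT 270: heading 270 -> 0
  RT 180: heading 0 -> 180
]
LT 90: heading 180 -> 270
FD 8: (8,5) -> (8,-3) [heading=270, draw]
PD: pen down
LT 270: heading 270 -> 180
FD 20: (8,-3) -> (-12,-3) [heading=180, draw]
Final: pos=(-12,-3), heading=180, 5 segment(s) drawn
Segments drawn: 5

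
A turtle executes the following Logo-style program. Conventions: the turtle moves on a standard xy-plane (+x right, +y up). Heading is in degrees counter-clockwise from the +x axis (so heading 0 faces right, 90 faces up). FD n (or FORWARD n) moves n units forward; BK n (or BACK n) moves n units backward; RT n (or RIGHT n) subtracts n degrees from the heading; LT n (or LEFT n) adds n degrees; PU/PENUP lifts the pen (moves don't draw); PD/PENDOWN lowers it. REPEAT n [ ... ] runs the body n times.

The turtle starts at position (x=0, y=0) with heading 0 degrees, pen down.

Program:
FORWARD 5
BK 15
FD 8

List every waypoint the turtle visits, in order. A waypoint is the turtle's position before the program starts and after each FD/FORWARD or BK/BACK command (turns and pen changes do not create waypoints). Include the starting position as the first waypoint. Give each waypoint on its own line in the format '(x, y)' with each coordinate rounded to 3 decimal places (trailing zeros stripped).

Executing turtle program step by step:
Start: pos=(0,0), heading=0, pen down
FD 5: (0,0) -> (5,0) [heading=0, draw]
BK 15: (5,0) -> (-10,0) [heading=0, draw]
FD 8: (-10,0) -> (-2,0) [heading=0, draw]
Final: pos=(-2,0), heading=0, 3 segment(s) drawn
Waypoints (4 total):
(0, 0)
(5, 0)
(-10, 0)
(-2, 0)

Answer: (0, 0)
(5, 0)
(-10, 0)
(-2, 0)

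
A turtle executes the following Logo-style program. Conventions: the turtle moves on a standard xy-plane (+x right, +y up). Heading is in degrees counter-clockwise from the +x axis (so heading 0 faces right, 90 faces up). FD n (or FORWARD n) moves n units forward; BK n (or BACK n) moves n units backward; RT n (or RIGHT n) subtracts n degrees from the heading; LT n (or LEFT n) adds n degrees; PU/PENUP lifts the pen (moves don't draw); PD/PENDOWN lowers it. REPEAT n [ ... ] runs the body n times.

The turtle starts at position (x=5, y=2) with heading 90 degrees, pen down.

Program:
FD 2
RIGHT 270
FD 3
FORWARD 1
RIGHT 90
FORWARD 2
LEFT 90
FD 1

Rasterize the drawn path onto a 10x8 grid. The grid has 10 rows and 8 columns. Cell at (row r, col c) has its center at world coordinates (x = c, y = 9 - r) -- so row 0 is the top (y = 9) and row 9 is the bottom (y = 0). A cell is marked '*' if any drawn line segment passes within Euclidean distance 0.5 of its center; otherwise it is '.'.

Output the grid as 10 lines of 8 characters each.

Segment 0: (5,2) -> (5,4)
Segment 1: (5,4) -> (2,4)
Segment 2: (2,4) -> (1,4)
Segment 3: (1,4) -> (1,6)
Segment 4: (1,6) -> (-0,6)

Answer: ........
........
........
**......
.*......
.*****..
.....*..
.....*..
........
........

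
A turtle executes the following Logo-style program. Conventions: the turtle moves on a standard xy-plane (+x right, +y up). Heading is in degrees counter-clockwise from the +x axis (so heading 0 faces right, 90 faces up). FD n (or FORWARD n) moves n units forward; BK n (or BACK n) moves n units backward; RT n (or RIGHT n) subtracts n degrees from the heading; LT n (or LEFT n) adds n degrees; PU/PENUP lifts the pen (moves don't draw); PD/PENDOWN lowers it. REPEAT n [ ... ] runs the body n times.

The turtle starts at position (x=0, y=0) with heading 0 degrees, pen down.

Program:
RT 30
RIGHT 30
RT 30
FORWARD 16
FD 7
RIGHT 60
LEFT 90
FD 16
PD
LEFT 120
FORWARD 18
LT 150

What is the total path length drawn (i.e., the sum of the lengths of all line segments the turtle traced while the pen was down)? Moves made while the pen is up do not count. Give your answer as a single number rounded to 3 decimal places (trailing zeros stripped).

Executing turtle program step by step:
Start: pos=(0,0), heading=0, pen down
RT 30: heading 0 -> 330
RT 30: heading 330 -> 300
RT 30: heading 300 -> 270
FD 16: (0,0) -> (0,-16) [heading=270, draw]
FD 7: (0,-16) -> (0,-23) [heading=270, draw]
RT 60: heading 270 -> 210
LT 90: heading 210 -> 300
FD 16: (0,-23) -> (8,-36.856) [heading=300, draw]
PD: pen down
LT 120: heading 300 -> 60
FD 18: (8,-36.856) -> (17,-21.268) [heading=60, draw]
LT 150: heading 60 -> 210
Final: pos=(17,-21.268), heading=210, 4 segment(s) drawn

Segment lengths:
  seg 1: (0,0) -> (0,-16), length = 16
  seg 2: (0,-16) -> (0,-23), length = 7
  seg 3: (0,-23) -> (8,-36.856), length = 16
  seg 4: (8,-36.856) -> (17,-21.268), length = 18
Total = 57

Answer: 57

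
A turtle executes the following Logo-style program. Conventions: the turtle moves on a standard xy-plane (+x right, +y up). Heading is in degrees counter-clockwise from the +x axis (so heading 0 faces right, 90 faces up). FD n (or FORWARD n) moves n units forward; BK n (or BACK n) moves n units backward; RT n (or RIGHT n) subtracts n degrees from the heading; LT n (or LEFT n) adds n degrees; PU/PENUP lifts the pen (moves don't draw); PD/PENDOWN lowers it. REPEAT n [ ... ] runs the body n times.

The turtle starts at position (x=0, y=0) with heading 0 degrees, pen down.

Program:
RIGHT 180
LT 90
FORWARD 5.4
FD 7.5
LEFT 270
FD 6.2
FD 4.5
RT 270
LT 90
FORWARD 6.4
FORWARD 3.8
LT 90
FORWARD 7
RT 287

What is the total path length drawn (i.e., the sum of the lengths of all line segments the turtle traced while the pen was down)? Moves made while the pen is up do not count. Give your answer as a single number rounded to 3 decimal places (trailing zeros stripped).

Answer: 40.8

Derivation:
Executing turtle program step by step:
Start: pos=(0,0), heading=0, pen down
RT 180: heading 0 -> 180
LT 90: heading 180 -> 270
FD 5.4: (0,0) -> (0,-5.4) [heading=270, draw]
FD 7.5: (0,-5.4) -> (0,-12.9) [heading=270, draw]
LT 270: heading 270 -> 180
FD 6.2: (0,-12.9) -> (-6.2,-12.9) [heading=180, draw]
FD 4.5: (-6.2,-12.9) -> (-10.7,-12.9) [heading=180, draw]
RT 270: heading 180 -> 270
LT 90: heading 270 -> 0
FD 6.4: (-10.7,-12.9) -> (-4.3,-12.9) [heading=0, draw]
FD 3.8: (-4.3,-12.9) -> (-0.5,-12.9) [heading=0, draw]
LT 90: heading 0 -> 90
FD 7: (-0.5,-12.9) -> (-0.5,-5.9) [heading=90, draw]
RT 287: heading 90 -> 163
Final: pos=(-0.5,-5.9), heading=163, 7 segment(s) drawn

Segment lengths:
  seg 1: (0,0) -> (0,-5.4), length = 5.4
  seg 2: (0,-5.4) -> (0,-12.9), length = 7.5
  seg 3: (0,-12.9) -> (-6.2,-12.9), length = 6.2
  seg 4: (-6.2,-12.9) -> (-10.7,-12.9), length = 4.5
  seg 5: (-10.7,-12.9) -> (-4.3,-12.9), length = 6.4
  seg 6: (-4.3,-12.9) -> (-0.5,-12.9), length = 3.8
  seg 7: (-0.5,-12.9) -> (-0.5,-5.9), length = 7
Total = 40.8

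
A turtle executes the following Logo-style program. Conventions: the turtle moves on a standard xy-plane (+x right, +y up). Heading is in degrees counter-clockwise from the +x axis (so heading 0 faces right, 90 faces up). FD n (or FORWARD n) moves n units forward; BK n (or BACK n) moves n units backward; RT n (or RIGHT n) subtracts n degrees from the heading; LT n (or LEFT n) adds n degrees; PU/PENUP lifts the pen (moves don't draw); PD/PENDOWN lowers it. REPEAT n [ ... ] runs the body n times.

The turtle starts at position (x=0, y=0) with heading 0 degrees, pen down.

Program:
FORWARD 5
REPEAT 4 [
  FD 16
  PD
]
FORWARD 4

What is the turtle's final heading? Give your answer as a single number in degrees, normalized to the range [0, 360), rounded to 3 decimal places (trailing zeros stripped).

Answer: 0

Derivation:
Executing turtle program step by step:
Start: pos=(0,0), heading=0, pen down
FD 5: (0,0) -> (5,0) [heading=0, draw]
REPEAT 4 [
  -- iteration 1/4 --
  FD 16: (5,0) -> (21,0) [heading=0, draw]
  PD: pen down
  -- iteration 2/4 --
  FD 16: (21,0) -> (37,0) [heading=0, draw]
  PD: pen down
  -- iteration 3/4 --
  FD 16: (37,0) -> (53,0) [heading=0, draw]
  PD: pen down
  -- iteration 4/4 --
  FD 16: (53,0) -> (69,0) [heading=0, draw]
  PD: pen down
]
FD 4: (69,0) -> (73,0) [heading=0, draw]
Final: pos=(73,0), heading=0, 6 segment(s) drawn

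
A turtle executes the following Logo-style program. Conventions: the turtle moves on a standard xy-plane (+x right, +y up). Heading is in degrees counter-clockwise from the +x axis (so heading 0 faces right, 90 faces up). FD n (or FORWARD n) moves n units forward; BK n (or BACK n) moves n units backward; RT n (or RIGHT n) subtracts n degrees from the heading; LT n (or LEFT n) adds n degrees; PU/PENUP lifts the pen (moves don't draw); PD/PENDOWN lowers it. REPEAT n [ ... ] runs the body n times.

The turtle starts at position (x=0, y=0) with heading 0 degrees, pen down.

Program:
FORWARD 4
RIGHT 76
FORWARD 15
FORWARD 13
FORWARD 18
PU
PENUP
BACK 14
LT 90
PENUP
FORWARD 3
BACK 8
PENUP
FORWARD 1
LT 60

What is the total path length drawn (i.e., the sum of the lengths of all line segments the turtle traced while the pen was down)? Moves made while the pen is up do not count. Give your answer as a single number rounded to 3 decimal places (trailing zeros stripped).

Answer: 50

Derivation:
Executing turtle program step by step:
Start: pos=(0,0), heading=0, pen down
FD 4: (0,0) -> (4,0) [heading=0, draw]
RT 76: heading 0 -> 284
FD 15: (4,0) -> (7.629,-14.554) [heading=284, draw]
FD 13: (7.629,-14.554) -> (10.774,-27.168) [heading=284, draw]
FD 18: (10.774,-27.168) -> (15.128,-44.634) [heading=284, draw]
PU: pen up
PU: pen up
BK 14: (15.128,-44.634) -> (11.742,-31.049) [heading=284, move]
LT 90: heading 284 -> 14
PU: pen up
FD 3: (11.742,-31.049) -> (14.652,-30.324) [heading=14, move]
BK 8: (14.652,-30.324) -> (6.89,-32.259) [heading=14, move]
PU: pen up
FD 1: (6.89,-32.259) -> (7.86,-32.017) [heading=14, move]
LT 60: heading 14 -> 74
Final: pos=(7.86,-32.017), heading=74, 4 segment(s) drawn

Segment lengths:
  seg 1: (0,0) -> (4,0), length = 4
  seg 2: (4,0) -> (7.629,-14.554), length = 15
  seg 3: (7.629,-14.554) -> (10.774,-27.168), length = 13
  seg 4: (10.774,-27.168) -> (15.128,-44.634), length = 18
Total = 50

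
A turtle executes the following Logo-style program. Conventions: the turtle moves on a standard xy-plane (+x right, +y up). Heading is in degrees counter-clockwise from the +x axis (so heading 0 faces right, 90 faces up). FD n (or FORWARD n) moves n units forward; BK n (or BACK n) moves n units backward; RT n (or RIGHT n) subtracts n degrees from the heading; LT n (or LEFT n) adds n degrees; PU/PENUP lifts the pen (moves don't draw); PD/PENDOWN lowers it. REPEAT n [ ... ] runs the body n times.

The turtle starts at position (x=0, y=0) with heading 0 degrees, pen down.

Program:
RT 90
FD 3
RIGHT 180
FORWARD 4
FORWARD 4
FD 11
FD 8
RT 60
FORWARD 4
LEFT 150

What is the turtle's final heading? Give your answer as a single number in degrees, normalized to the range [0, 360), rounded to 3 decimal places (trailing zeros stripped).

Executing turtle program step by step:
Start: pos=(0,0), heading=0, pen down
RT 90: heading 0 -> 270
FD 3: (0,0) -> (0,-3) [heading=270, draw]
RT 180: heading 270 -> 90
FD 4: (0,-3) -> (0,1) [heading=90, draw]
FD 4: (0,1) -> (0,5) [heading=90, draw]
FD 11: (0,5) -> (0,16) [heading=90, draw]
FD 8: (0,16) -> (0,24) [heading=90, draw]
RT 60: heading 90 -> 30
FD 4: (0,24) -> (3.464,26) [heading=30, draw]
LT 150: heading 30 -> 180
Final: pos=(3.464,26), heading=180, 6 segment(s) drawn

Answer: 180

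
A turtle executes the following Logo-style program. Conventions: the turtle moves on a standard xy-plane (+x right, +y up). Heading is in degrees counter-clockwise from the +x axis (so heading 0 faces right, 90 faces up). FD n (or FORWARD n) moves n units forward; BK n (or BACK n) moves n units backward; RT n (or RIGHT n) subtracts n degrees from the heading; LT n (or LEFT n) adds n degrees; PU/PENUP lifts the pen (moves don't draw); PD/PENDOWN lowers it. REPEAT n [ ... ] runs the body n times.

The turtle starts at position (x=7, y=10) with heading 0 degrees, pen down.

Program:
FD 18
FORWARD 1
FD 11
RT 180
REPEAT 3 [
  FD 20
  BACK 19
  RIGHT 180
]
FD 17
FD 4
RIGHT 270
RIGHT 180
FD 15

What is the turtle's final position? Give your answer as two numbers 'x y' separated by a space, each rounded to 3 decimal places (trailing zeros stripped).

Answer: 57 -5

Derivation:
Executing turtle program step by step:
Start: pos=(7,10), heading=0, pen down
FD 18: (7,10) -> (25,10) [heading=0, draw]
FD 1: (25,10) -> (26,10) [heading=0, draw]
FD 11: (26,10) -> (37,10) [heading=0, draw]
RT 180: heading 0 -> 180
REPEAT 3 [
  -- iteration 1/3 --
  FD 20: (37,10) -> (17,10) [heading=180, draw]
  BK 19: (17,10) -> (36,10) [heading=180, draw]
  RT 180: heading 180 -> 0
  -- iteration 2/3 --
  FD 20: (36,10) -> (56,10) [heading=0, draw]
  BK 19: (56,10) -> (37,10) [heading=0, draw]
  RT 180: heading 0 -> 180
  -- iteration 3/3 --
  FD 20: (37,10) -> (17,10) [heading=180, draw]
  BK 19: (17,10) -> (36,10) [heading=180, draw]
  RT 180: heading 180 -> 0
]
FD 17: (36,10) -> (53,10) [heading=0, draw]
FD 4: (53,10) -> (57,10) [heading=0, draw]
RT 270: heading 0 -> 90
RT 180: heading 90 -> 270
FD 15: (57,10) -> (57,-5) [heading=270, draw]
Final: pos=(57,-5), heading=270, 12 segment(s) drawn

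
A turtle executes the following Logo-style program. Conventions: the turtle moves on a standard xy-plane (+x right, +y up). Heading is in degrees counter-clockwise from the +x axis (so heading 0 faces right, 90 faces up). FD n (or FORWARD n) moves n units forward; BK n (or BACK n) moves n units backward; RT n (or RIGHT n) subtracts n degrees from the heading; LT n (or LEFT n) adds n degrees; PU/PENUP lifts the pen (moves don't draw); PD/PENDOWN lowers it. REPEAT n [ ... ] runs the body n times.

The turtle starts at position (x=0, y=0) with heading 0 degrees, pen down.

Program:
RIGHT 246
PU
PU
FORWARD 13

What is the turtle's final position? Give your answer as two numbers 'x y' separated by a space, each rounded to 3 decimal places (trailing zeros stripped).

Executing turtle program step by step:
Start: pos=(0,0), heading=0, pen down
RT 246: heading 0 -> 114
PU: pen up
PU: pen up
FD 13: (0,0) -> (-5.288,11.876) [heading=114, move]
Final: pos=(-5.288,11.876), heading=114, 0 segment(s) drawn

Answer: -5.288 11.876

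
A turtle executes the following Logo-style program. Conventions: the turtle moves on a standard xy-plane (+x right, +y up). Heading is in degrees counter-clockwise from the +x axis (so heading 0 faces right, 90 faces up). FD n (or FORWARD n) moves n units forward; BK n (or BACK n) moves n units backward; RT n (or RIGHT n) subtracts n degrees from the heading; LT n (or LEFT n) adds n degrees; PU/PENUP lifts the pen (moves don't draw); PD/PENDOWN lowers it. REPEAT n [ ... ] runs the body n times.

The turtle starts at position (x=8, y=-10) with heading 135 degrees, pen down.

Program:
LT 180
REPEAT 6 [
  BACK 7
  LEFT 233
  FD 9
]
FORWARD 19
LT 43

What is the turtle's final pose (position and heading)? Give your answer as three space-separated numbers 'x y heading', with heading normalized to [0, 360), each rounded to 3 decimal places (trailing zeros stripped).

Executing turtle program step by step:
Start: pos=(8,-10), heading=135, pen down
LT 180: heading 135 -> 315
REPEAT 6 [
  -- iteration 1/6 --
  BK 7: (8,-10) -> (3.05,-5.05) [heading=315, draw]
  LT 233: heading 315 -> 188
  FD 9: (3.05,-5.05) -> (-5.862,-6.303) [heading=188, draw]
  -- iteration 2/6 --
  BK 7: (-5.862,-6.303) -> (1.07,-5.329) [heading=188, draw]
  LT 233: heading 188 -> 61
  FD 9: (1.07,-5.329) -> (5.433,2.543) [heading=61, draw]
  -- iteration 3/6 --
  BK 7: (5.433,2.543) -> (2.039,-3.579) [heading=61, draw]
  LT 233: heading 61 -> 294
  FD 9: (2.039,-3.579) -> (5.7,-11.801) [heading=294, draw]
  -- iteration 4/6 --
  BK 7: (5.7,-11.801) -> (2.853,-5.406) [heading=294, draw]
  LT 233: heading 294 -> 167
  FD 9: (2.853,-5.406) -> (-5.917,-3.382) [heading=167, draw]
  -- iteration 5/6 --
  BK 7: (-5.917,-3.382) -> (0.904,-4.957) [heading=167, draw]
  LT 233: heading 167 -> 40
  FD 9: (0.904,-4.957) -> (7.798,0.829) [heading=40, draw]
  -- iteration 6/6 --
  BK 7: (7.798,0.829) -> (2.436,-3.671) [heading=40, draw]
  LT 233: heading 40 -> 273
  FD 9: (2.436,-3.671) -> (2.907,-12.659) [heading=273, draw]
]
FD 19: (2.907,-12.659) -> (3.902,-31.633) [heading=273, draw]
LT 43: heading 273 -> 316
Final: pos=(3.902,-31.633), heading=316, 13 segment(s) drawn

Answer: 3.902 -31.633 316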